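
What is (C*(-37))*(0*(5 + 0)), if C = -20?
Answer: 0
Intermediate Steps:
(C*(-37))*(0*(5 + 0)) = (-20*(-37))*(0*(5 + 0)) = 740*(0*5) = 740*0 = 0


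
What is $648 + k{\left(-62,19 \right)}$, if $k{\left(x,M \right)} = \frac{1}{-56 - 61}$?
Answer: $\frac{75815}{117} \approx 647.99$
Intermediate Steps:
$k{\left(x,M \right)} = - \frac{1}{117}$ ($k{\left(x,M \right)} = \frac{1}{-117} = - \frac{1}{117}$)
$648 + k{\left(-62,19 \right)} = 648 - \frac{1}{117} = \frac{75815}{117}$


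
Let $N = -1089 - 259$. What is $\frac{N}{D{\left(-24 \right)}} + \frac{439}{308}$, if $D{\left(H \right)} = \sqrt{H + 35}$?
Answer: $\frac{439}{308} - \frac{1348 \sqrt{11}}{11} \approx -405.01$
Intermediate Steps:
$N = -1348$ ($N = -1089 - 259 = -1348$)
$D{\left(H \right)} = \sqrt{35 + H}$
$\frac{N}{D{\left(-24 \right)}} + \frac{439}{308} = - \frac{1348}{\sqrt{35 - 24}} + \frac{439}{308} = - \frac{1348}{\sqrt{11}} + 439 \cdot \frac{1}{308} = - 1348 \frac{\sqrt{11}}{11} + \frac{439}{308} = - \frac{1348 \sqrt{11}}{11} + \frac{439}{308} = \frac{439}{308} - \frac{1348 \sqrt{11}}{11}$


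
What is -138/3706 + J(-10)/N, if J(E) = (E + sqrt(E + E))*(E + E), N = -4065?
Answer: -130217/1506489 + 8*I*sqrt(5)/813 ≈ -0.086437 + 0.022003*I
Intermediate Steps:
J(E) = 2*E*(E + sqrt(2)*sqrt(E)) (J(E) = (E + sqrt(2*E))*(2*E) = (E + sqrt(2)*sqrt(E))*(2*E) = 2*E*(E + sqrt(2)*sqrt(E)))
-138/3706 + J(-10)/N = -138/3706 + (2*(-10)**2 + 2*sqrt(2)*(-10)**(3/2))/(-4065) = -138*1/3706 + (2*100 + 2*sqrt(2)*(-10*I*sqrt(10)))*(-1/4065) = -69/1853 + (200 - 40*I*sqrt(5))*(-1/4065) = -69/1853 + (-40/813 + 8*I*sqrt(5)/813) = -130217/1506489 + 8*I*sqrt(5)/813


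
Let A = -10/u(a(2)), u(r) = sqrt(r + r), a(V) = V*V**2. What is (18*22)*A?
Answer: -990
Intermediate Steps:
a(V) = V**3
u(r) = sqrt(2)*sqrt(r) (u(r) = sqrt(2*r) = sqrt(2)*sqrt(r))
A = -5/2 (A = -10/(sqrt(2)*sqrt(2**3)) = -10/(sqrt(2)*sqrt(8)) = -10/(sqrt(2)*(2*sqrt(2))) = -10/4 = -10*1/4 = -5/2 ≈ -2.5000)
(18*22)*A = (18*22)*(-5/2) = 396*(-5/2) = -990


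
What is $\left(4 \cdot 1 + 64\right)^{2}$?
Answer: $4624$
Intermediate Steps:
$\left(4 \cdot 1 + 64\right)^{2} = \left(4 + 64\right)^{2} = 68^{2} = 4624$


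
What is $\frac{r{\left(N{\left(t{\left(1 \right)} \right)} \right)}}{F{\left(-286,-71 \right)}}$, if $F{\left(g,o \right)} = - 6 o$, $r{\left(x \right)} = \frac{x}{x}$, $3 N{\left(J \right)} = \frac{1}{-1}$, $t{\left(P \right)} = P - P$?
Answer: $\frac{1}{426} \approx 0.0023474$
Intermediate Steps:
$t{\left(P \right)} = 0$
$N{\left(J \right)} = - \frac{1}{3}$ ($N{\left(J \right)} = \frac{1}{3 \left(-1\right)} = \frac{1}{3} \left(-1\right) = - \frac{1}{3}$)
$r{\left(x \right)} = 1$
$\frac{r{\left(N{\left(t{\left(1 \right)} \right)} \right)}}{F{\left(-286,-71 \right)}} = 1 \frac{1}{\left(-6\right) \left(-71\right)} = 1 \cdot \frac{1}{426} = \frac{1}{426}$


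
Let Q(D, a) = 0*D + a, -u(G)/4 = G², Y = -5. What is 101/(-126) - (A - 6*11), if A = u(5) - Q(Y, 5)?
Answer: 21445/126 ≈ 170.20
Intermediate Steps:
u(G) = -4*G²
Q(D, a) = a (Q(D, a) = 0 + a = a)
A = -105 (A = -4*5² - 1*5 = -4*25 - 5 = -100 - 5 = -105)
101/(-126) - (A - 6*11) = 101/(-126) - (-105 - 6*11) = 101*(-1/126) - (-105 - 66) = -101/126 - 1*(-171) = -101/126 + 171 = 21445/126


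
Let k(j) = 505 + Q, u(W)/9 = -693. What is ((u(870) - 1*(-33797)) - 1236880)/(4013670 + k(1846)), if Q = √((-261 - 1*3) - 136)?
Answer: -194176884440/644544037241 + 967456*I/644544037241 ≈ -0.30126 + 1.501e-6*I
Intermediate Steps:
u(W) = -6237 (u(W) = 9*(-693) = -6237)
Q = 20*I (Q = √((-261 - 3) - 136) = √(-264 - 136) = √(-400) = 20*I ≈ 20.0*I)
k(j) = 505 + 20*I
((u(870) - 1*(-33797)) - 1236880)/(4013670 + k(1846)) = ((-6237 - 1*(-33797)) - 1236880)/(4013670 + (505 + 20*I)) = ((-6237 + 33797) - 1236880)/(4014175 + 20*I) = (27560 - 1236880)*((4014175 - 20*I)/16113600931025) = -241864*(4014175 - 20*I)/3222720186205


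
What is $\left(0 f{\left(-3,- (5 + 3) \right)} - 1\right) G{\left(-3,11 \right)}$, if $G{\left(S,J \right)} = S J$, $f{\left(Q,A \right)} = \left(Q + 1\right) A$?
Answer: $33$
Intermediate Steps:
$f{\left(Q,A \right)} = A \left(1 + Q\right)$ ($f{\left(Q,A \right)} = \left(1 + Q\right) A = A \left(1 + Q\right)$)
$G{\left(S,J \right)} = J S$
$\left(0 f{\left(-3,- (5 + 3) \right)} - 1\right) G{\left(-3,11 \right)} = \left(0 - (5 + 3) \left(1 - 3\right) - 1\right) 11 \left(-3\right) = \left(0 \left(-1\right) 8 \left(-2\right) - 1\right) \left(-33\right) = \left(0 \left(\left(-8\right) \left(-2\right)\right) - 1\right) \left(-33\right) = \left(0 \cdot 16 - 1\right) \left(-33\right) = \left(0 - 1\right) \left(-33\right) = \left(-1\right) \left(-33\right) = 33$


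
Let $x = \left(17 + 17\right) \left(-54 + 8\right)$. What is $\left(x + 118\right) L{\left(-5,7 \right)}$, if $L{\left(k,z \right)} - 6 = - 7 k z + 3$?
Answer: $-367284$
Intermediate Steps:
$L{\left(k,z \right)} = 9 - 7 k z$ ($L{\left(k,z \right)} = 6 + \left(- 7 k z + 3\right) = 6 - \left(-3 + 7 k z\right) = 9 - 7 k z$)
$x = -1564$ ($x = 34 \left(-46\right) = -1564$)
$\left(x + 118\right) L{\left(-5,7 \right)} = \left(-1564 + 118\right) \left(9 - \left(-35\right) 7\right) = - 1446 \left(9 + 245\right) = \left(-1446\right) 254 = -367284$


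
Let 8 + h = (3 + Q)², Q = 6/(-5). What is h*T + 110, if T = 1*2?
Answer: 2512/25 ≈ 100.48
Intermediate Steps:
Q = -6/5 (Q = 6*(-⅕) = -6/5 ≈ -1.2000)
h = -119/25 (h = -8 + (3 - 6/5)² = -8 + (9/5)² = -8 + 81/25 = -119/25 ≈ -4.7600)
T = 2
h*T + 110 = -119/25*2 + 110 = -238/25 + 110 = 2512/25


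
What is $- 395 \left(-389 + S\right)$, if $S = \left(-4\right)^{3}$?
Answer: $178935$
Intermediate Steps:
$S = -64$
$- 395 \left(-389 + S\right) = - 395 \left(-389 - 64\right) = \left(-395\right) \left(-453\right) = 178935$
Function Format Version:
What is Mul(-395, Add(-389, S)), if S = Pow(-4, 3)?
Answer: 178935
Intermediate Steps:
S = -64
Mul(-395, Add(-389, S)) = Mul(-395, Add(-389, -64)) = Mul(-395, -453) = 178935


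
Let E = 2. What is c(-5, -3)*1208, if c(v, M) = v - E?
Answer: -8456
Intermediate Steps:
c(v, M) = -2 + v (c(v, M) = v - 1*2 = v - 2 = -2 + v)
c(-5, -3)*1208 = (-2 - 5)*1208 = -7*1208 = -8456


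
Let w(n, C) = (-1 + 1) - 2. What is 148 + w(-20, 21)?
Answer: 146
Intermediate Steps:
w(n, C) = -2 (w(n, C) = 0 - 2 = -2)
148 + w(-20, 21) = 148 - 2 = 146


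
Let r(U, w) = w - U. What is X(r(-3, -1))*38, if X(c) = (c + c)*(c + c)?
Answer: 608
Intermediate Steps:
X(c) = 4*c² (X(c) = (2*c)*(2*c) = 4*c²)
X(r(-3, -1))*38 = (4*(-1 - 1*(-3))²)*38 = (4*(-1 + 3)²)*38 = (4*2²)*38 = (4*4)*38 = 16*38 = 608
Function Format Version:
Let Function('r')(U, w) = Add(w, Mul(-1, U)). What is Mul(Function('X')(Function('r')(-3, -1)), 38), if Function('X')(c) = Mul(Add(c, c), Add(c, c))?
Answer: 608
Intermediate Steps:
Function('X')(c) = Mul(4, Pow(c, 2)) (Function('X')(c) = Mul(Mul(2, c), Mul(2, c)) = Mul(4, Pow(c, 2)))
Mul(Function('X')(Function('r')(-3, -1)), 38) = Mul(Mul(4, Pow(Add(-1, Mul(-1, -3)), 2)), 38) = Mul(Mul(4, Pow(Add(-1, 3), 2)), 38) = Mul(Mul(4, Pow(2, 2)), 38) = Mul(Mul(4, 4), 38) = Mul(16, 38) = 608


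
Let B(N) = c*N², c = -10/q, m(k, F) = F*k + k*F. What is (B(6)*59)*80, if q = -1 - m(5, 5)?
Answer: 566400/17 ≈ 33318.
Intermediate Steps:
m(k, F) = 2*F*k (m(k, F) = F*k + F*k = 2*F*k)
q = -51 (q = -1 - 2*5*5 = -1 - 1*50 = -1 - 50 = -51)
c = 10/51 (c = -10/(-51) = -10*(-1/51) = 10/51 ≈ 0.19608)
B(N) = 10*N²/51
(B(6)*59)*80 = (((10/51)*6²)*59)*80 = (((10/51)*36)*59)*80 = ((120/17)*59)*80 = (7080/17)*80 = 566400/17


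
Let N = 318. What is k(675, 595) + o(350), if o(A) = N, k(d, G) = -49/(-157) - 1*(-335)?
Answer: 102570/157 ≈ 653.31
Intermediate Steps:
k(d, G) = 52644/157 (k(d, G) = -49*(-1/157) + 335 = 49/157 + 335 = 52644/157)
o(A) = 318
k(675, 595) + o(350) = 52644/157 + 318 = 102570/157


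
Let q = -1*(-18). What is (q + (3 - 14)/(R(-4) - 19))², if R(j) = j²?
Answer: 4225/9 ≈ 469.44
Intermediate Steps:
q = 18
(q + (3 - 14)/(R(-4) - 19))² = (18 + (3 - 14)/((-4)² - 19))² = (18 - 11/(16 - 19))² = (18 - 11/(-3))² = (18 - 11*(-⅓))² = (18 + 11/3)² = (65/3)² = 4225/9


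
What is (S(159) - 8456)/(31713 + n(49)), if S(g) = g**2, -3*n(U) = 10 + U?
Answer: 10095/19016 ≈ 0.53087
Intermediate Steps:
n(U) = -10/3 - U/3 (n(U) = -(10 + U)/3 = -10/3 - U/3)
(S(159) - 8456)/(31713 + n(49)) = (159**2 - 8456)/(31713 + (-10/3 - 1/3*49)) = (25281 - 8456)/(31713 + (-10/3 - 49/3)) = 16825/(31713 - 59/3) = 16825/(95080/3) = 16825*(3/95080) = 10095/19016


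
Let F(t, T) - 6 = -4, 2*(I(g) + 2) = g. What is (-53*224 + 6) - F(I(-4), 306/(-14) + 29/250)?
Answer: -11868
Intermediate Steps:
I(g) = -2 + g/2
F(t, T) = 2 (F(t, T) = 6 - 4 = 2)
(-53*224 + 6) - F(I(-4), 306/(-14) + 29/250) = (-53*224 + 6) - 1*2 = (-11872 + 6) - 2 = -11866 - 2 = -11868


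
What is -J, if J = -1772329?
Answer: 1772329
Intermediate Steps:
-J = -1*(-1772329) = 1772329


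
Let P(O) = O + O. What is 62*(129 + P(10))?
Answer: 9238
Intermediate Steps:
P(O) = 2*O
62*(129 + P(10)) = 62*(129 + 2*10) = 62*(129 + 20) = 62*149 = 9238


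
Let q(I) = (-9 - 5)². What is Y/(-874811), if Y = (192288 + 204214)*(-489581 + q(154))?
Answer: 194042131270/874811 ≈ 2.2181e+5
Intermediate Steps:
q(I) = 196 (q(I) = (-14)² = 196)
Y = -194042131270 (Y = (192288 + 204214)*(-489581 + 196) = 396502*(-489385) = -194042131270)
Y/(-874811) = -194042131270/(-874811) = -194042131270*(-1/874811) = 194042131270/874811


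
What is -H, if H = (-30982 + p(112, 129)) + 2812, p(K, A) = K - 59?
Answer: 28117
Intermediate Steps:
p(K, A) = -59 + K
H = -28117 (H = (-30982 + (-59 + 112)) + 2812 = (-30982 + 53) + 2812 = -30929 + 2812 = -28117)
-H = -1*(-28117) = 28117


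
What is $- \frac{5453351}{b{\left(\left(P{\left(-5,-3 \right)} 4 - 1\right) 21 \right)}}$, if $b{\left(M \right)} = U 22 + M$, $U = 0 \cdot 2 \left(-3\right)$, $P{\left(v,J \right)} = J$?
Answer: $\frac{5453351}{273} \approx 19976.0$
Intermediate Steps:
$U = 0$ ($U = 0 \left(-3\right) = 0$)
$b{\left(M \right)} = M$ ($b{\left(M \right)} = 0 \cdot 22 + M = 0 + M = M$)
$- \frac{5453351}{b{\left(\left(P{\left(-5,-3 \right)} 4 - 1\right) 21 \right)}} = - \frac{5453351}{\left(\left(-3\right) 4 - 1\right) 21} = - \frac{5453351}{\left(-12 - 1\right) 21} = - \frac{5453351}{\left(-13\right) 21} = - \frac{5453351}{-273} = \left(-5453351\right) \left(- \frac{1}{273}\right) = \frac{5453351}{273}$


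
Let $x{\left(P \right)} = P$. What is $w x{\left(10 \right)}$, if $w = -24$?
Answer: $-240$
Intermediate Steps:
$w x{\left(10 \right)} = \left(-24\right) 10 = -240$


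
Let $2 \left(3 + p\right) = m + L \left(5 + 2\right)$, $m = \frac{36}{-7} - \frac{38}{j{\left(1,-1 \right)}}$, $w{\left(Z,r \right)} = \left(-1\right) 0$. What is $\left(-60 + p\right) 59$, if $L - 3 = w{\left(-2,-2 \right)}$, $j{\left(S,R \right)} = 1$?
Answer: $- \frac{61183}{14} \approx -4370.2$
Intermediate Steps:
$w{\left(Z,r \right)} = 0$
$L = 3$ ($L = 3 + 0 = 3$)
$m = - \frac{302}{7}$ ($m = \frac{36}{-7} - \frac{38}{1} = 36 \left(- \frac{1}{7}\right) - 38 = - \frac{36}{7} - 38 = - \frac{302}{7} \approx -43.143$)
$p = - \frac{197}{14}$ ($p = -3 + \frac{- \frac{302}{7} + 3 \left(5 + 2\right)}{2} = -3 + \frac{- \frac{302}{7} + 3 \cdot 7}{2} = -3 + \frac{- \frac{302}{7} + 21}{2} = -3 + \frac{1}{2} \left(- \frac{155}{7}\right) = -3 - \frac{155}{14} = - \frac{197}{14} \approx -14.071$)
$\left(-60 + p\right) 59 = \left(-60 - \frac{197}{14}\right) 59 = \left(- \frac{1037}{14}\right) 59 = - \frac{61183}{14}$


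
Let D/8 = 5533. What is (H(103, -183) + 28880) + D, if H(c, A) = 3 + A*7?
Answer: 71866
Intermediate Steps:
H(c, A) = 3 + 7*A
D = 44264 (D = 8*5533 = 44264)
(H(103, -183) + 28880) + D = ((3 + 7*(-183)) + 28880) + 44264 = ((3 - 1281) + 28880) + 44264 = (-1278 + 28880) + 44264 = 27602 + 44264 = 71866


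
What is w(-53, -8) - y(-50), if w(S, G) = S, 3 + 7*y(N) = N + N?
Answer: -268/7 ≈ -38.286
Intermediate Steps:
y(N) = -3/7 + 2*N/7 (y(N) = -3/7 + (N + N)/7 = -3/7 + (2*N)/7 = -3/7 + 2*N/7)
w(-53, -8) - y(-50) = -53 - (-3/7 + (2/7)*(-50)) = -53 - (-3/7 - 100/7) = -53 - 1*(-103/7) = -53 + 103/7 = -268/7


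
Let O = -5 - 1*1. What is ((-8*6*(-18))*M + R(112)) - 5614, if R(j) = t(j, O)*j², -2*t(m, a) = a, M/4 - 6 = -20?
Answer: -16366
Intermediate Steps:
M = -56 (M = 24 + 4*(-20) = 24 - 80 = -56)
O = -6 (O = -5 - 1 = -6)
t(m, a) = -a/2
R(j) = 3*j² (R(j) = (-½*(-6))*j² = 3*j²)
((-8*6*(-18))*M + R(112)) - 5614 = ((-8*6*(-18))*(-56) + 3*112²) - 5614 = (-48*(-18)*(-56) + 3*12544) - 5614 = (864*(-56) + 37632) - 5614 = (-48384 + 37632) - 5614 = -10752 - 5614 = -16366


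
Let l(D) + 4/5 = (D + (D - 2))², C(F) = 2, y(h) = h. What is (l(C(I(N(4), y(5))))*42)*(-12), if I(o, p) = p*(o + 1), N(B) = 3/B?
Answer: -8064/5 ≈ -1612.8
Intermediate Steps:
I(o, p) = p*(1 + o)
l(D) = -⅘ + (-2 + 2*D)² (l(D) = -⅘ + (D + (D - 2))² = -⅘ + (D + (-2 + D))² = -⅘ + (-2 + 2*D)²)
(l(C(I(N(4), y(5))))*42)*(-12) = ((-⅘ + 4*(-1 + 2)²)*42)*(-12) = ((-⅘ + 4*1²)*42)*(-12) = ((-⅘ + 4*1)*42)*(-12) = ((-⅘ + 4)*42)*(-12) = ((16/5)*42)*(-12) = (672/5)*(-12) = -8064/5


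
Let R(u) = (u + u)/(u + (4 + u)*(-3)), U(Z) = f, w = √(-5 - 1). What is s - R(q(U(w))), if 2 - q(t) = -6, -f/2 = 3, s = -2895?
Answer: -20261/7 ≈ -2894.4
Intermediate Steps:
f = -6 (f = -2*3 = -6)
w = I*√6 (w = √(-6) = I*√6 ≈ 2.4495*I)
U(Z) = -6
q(t) = 8 (q(t) = 2 - 1*(-6) = 2 + 6 = 8)
R(u) = 2*u/(-12 - 2*u) (R(u) = (2*u)/(u + (-12 - 3*u)) = (2*u)/(-12 - 2*u) = 2*u/(-12 - 2*u))
s - R(q(U(w))) = -2895 - (-1)*8/(6 + 8) = -2895 - (-1)*8/14 = -2895 - 1*(-4/7) = -2895 + 4/7 = -20261/7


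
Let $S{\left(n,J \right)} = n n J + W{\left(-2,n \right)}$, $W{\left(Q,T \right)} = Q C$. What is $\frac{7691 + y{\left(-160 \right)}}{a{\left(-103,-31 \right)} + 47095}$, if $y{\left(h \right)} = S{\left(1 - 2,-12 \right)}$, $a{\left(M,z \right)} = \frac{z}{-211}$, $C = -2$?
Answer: $\frac{1621113}{9937076} \approx 0.16314$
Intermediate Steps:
$W{\left(Q,T \right)} = - 2 Q$ ($W{\left(Q,T \right)} = Q \left(-2\right) = - 2 Q$)
$a{\left(M,z \right)} = - \frac{z}{211}$ ($a{\left(M,z \right)} = z \left(- \frac{1}{211}\right) = - \frac{z}{211}$)
$S{\left(n,J \right)} = 4 + J n^{2}$ ($S{\left(n,J \right)} = n n J - -4 = n^{2} J + 4 = J n^{2} + 4 = 4 + J n^{2}$)
$y{\left(h \right)} = -8$ ($y{\left(h \right)} = 4 - 12 \left(1 - 2\right)^{2} = 4 - 12 \left(-1\right)^{2} = 4 - 12 = -8$)
$\frac{7691 + y{\left(-160 \right)}}{a{\left(-103,-31 \right)} + 47095} = \frac{7691 - 8}{\left(- \frac{1}{211}\right) \left(-31\right) + 47095} = \frac{7683}{\frac{31}{211} + 47095} = \frac{7683}{\frac{9937076}{211}} = 7683 \cdot \frac{211}{9937076} = \frac{1621113}{9937076}$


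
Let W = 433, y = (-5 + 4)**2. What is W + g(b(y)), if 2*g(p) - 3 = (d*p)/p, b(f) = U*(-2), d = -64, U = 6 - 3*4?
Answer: 805/2 ≈ 402.50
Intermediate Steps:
U = -6 (U = 6 - 12 = -6)
y = 1 (y = (-1)**2 = 1)
b(f) = 12 (b(f) = -6*(-2) = 12)
g(p) = -61/2 (g(p) = 3/2 + ((-64*p)/p)/2 = 3/2 + (1/2)*(-64) = 3/2 - 32 = -61/2)
W + g(b(y)) = 433 - 61/2 = 805/2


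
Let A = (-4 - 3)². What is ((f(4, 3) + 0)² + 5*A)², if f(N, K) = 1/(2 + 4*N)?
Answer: 6301343161/104976 ≈ 60027.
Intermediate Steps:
A = 49 (A = (-7)² = 49)
((f(4, 3) + 0)² + 5*A)² = ((1/(2*(1 + 2*4)) + 0)² + 5*49)² = ((1/(2*(1 + 8)) + 0)² + 245)² = (((½)/9 + 0)² + 245)² = (((½)*(⅑) + 0)² + 245)² = ((1/18 + 0)² + 245)² = ((1/18)² + 245)² = (1/324 + 245)² = (79381/324)² = 6301343161/104976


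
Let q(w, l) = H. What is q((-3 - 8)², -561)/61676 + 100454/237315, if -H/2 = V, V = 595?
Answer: 173917531/430489410 ≈ 0.40400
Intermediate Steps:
H = -1190 (H = -2*595 = -1190)
q(w, l) = -1190
q((-3 - 8)², -561)/61676 + 100454/237315 = -1190/61676 + 100454/237315 = -1190*1/61676 + 100454*(1/237315) = -35/1814 + 100454/237315 = 173917531/430489410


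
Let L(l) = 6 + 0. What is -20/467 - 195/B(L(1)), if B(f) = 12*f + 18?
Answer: -6191/2802 ≈ -2.2095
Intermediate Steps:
L(l) = 6
B(f) = 18 + 12*f
-20/467 - 195/B(L(1)) = -20/467 - 195/(18 + 12*6) = -20*1/467 - 195/(18 + 72) = -20/467 - 195/90 = -20/467 - 195*1/90 = -20/467 - 13/6 = -6191/2802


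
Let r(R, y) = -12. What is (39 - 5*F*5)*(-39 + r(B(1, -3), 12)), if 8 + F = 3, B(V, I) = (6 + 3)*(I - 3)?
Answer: -8364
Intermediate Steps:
B(V, I) = -27 + 9*I (B(V, I) = 9*(-3 + I) = -27 + 9*I)
F = -5 (F = -8 + 3 = -5)
(39 - 5*F*5)*(-39 + r(B(1, -3), 12)) = (39 - 5*(-5)*5)*(-39 - 12) = (39 + 25*5)*(-51) = (39 + 125)*(-51) = 164*(-51) = -8364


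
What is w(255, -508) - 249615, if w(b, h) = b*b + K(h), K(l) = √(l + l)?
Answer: -184590 + 2*I*√254 ≈ -1.8459e+5 + 31.875*I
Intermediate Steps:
K(l) = √2*√l (K(l) = √(2*l) = √2*√l)
w(b, h) = b² + √2*√h (w(b, h) = b*b + √2*√h = b² + √2*√h)
w(255, -508) - 249615 = (255² + √2*√(-508)) - 249615 = (65025 + √2*(2*I*√127)) - 249615 = (65025 + 2*I*√254) - 249615 = -184590 + 2*I*√254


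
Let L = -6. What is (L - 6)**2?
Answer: 144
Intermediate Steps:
(L - 6)**2 = (-6 - 6)**2 = (-12)**2 = 144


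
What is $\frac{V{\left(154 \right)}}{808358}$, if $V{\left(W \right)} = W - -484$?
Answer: $\frac{319}{404179} \approx 0.00078925$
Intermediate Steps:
$V{\left(W \right)} = 484 + W$ ($V{\left(W \right)} = W + 484 = 484 + W$)
$\frac{V{\left(154 \right)}}{808358} = \frac{484 + 154}{808358} = 638 \cdot \frac{1}{808358} = \frac{319}{404179}$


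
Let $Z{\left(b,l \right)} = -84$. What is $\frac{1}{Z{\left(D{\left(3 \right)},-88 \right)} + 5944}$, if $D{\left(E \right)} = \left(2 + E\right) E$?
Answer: $\frac{1}{5860} \approx 0.00017065$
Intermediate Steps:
$D{\left(E \right)} = E \left(2 + E\right)$
$\frac{1}{Z{\left(D{\left(3 \right)},-88 \right)} + 5944} = \frac{1}{-84 + 5944} = \frac{1}{5860}$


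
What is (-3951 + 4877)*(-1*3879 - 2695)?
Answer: -6087524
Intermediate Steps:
(-3951 + 4877)*(-1*3879 - 2695) = 926*(-3879 - 2695) = 926*(-6574) = -6087524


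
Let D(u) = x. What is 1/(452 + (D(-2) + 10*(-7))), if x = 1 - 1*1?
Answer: 1/382 ≈ 0.0026178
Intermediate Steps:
x = 0 (x = 1 - 1 = 0)
D(u) = 0
1/(452 + (D(-2) + 10*(-7))) = 1/(452 + (0 + 10*(-7))) = 1/(452 + (0 - 70)) = 1/(452 - 70) = 1/382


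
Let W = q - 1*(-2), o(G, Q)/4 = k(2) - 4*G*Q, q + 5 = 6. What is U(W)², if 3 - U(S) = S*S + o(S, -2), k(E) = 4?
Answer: 13924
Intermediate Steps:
q = 1 (q = -5 + 6 = 1)
o(G, Q) = 16 - 16*G*Q (o(G, Q) = 4*(4 - 4*G*Q) = 16 - 16*G*Q)
W = 3 (W = 1 - 1*(-2) = 1 + 2 = 3)
U(S) = -13 - S² - 32*S (U(S) = 3 - (S*S + (16 - 16*S*(-2))) = 3 - (S² + (16 + 32*S)) = 3 - (16 + S² + 32*S) = 3 + (-16 - S² - 32*S) = -13 - S² - 32*S)
U(W)² = (-13 - 1*3² - 32*3)² = (-13 - 1*9 - 96)² = (-13 - 9 - 96)² = (-118)² = 13924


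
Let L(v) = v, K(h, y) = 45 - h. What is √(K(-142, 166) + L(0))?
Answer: √187 ≈ 13.675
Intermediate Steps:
√(K(-142, 166) + L(0)) = √((45 - 1*(-142)) + 0) = √((45 + 142) + 0) = √(187 + 0) = √187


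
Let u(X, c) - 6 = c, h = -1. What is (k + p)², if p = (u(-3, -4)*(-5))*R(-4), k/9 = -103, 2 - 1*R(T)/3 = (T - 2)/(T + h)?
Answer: 904401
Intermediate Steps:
u(X, c) = 6 + c
R(T) = 6 - 3*(-2 + T)/(-1 + T) (R(T) = 6 - 3*(T - 2)/(T - 1) = 6 - 3*(-2 + T)/(-1 + T))
k = -927 (k = 9*(-103) = -927)
p = -24 (p = ((6 - 4)*(-5))*(3*(-4)/(-1 - 4)) = (2*(-5))*(3*(-4)/(-5)) = -30*(-4)*(-1)/5 = -10*12/5 = -24)
(k + p)² = (-927 - 24)² = (-951)² = 904401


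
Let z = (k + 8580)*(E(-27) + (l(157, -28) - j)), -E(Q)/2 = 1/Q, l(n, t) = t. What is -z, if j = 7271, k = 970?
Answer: 1882028050/27 ≈ 6.9705e+7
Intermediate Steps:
E(Q) = -2/Q
z = -1882028050/27 (z = (970 + 8580)*(-2/(-27) + (-28 - 1*7271)) = 9550*(-2*(-1/27) + (-28 - 7271)) = 9550*(2/27 - 7299) = 9550*(-197071/27) = -1882028050/27 ≈ -6.9705e+7)
-z = -1*(-1882028050/27) = 1882028050/27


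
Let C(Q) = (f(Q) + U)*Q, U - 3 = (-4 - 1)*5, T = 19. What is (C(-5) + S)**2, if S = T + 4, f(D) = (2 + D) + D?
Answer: 29929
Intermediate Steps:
f(D) = 2 + 2*D
U = -22 (U = 3 + (-4 - 1)*5 = 3 - 5*5 = 3 - 25 = -22)
S = 23 (S = 19 + 4 = 23)
C(Q) = Q*(-20 + 2*Q) (C(Q) = ((2 + 2*Q) - 22)*Q = (-20 + 2*Q)*Q = Q*(-20 + 2*Q))
(C(-5) + S)**2 = (2*(-5)*(-10 - 5) + 23)**2 = (2*(-5)*(-15) + 23)**2 = (150 + 23)**2 = 173**2 = 29929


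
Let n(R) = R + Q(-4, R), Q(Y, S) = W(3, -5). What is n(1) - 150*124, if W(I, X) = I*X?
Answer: -18614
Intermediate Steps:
Q(Y, S) = -15 (Q(Y, S) = 3*(-5) = -15)
n(R) = -15 + R (n(R) = R - 15 = -15 + R)
n(1) - 150*124 = (-15 + 1) - 150*124 = -14 - 18600 = -18614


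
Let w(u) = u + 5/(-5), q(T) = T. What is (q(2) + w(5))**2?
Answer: 36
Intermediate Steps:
w(u) = -1 + u (w(u) = u + 5*(-1/5) = u - 1 = -1 + u)
(q(2) + w(5))**2 = (2 + (-1 + 5))**2 = (2 + 4)**2 = 6**2 = 36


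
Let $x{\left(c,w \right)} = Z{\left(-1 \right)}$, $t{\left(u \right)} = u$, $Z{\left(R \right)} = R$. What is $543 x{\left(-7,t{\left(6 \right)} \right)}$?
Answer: $-543$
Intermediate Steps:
$x{\left(c,w \right)} = -1$
$543 x{\left(-7,t{\left(6 \right)} \right)} = 543 \left(-1\right) = -543$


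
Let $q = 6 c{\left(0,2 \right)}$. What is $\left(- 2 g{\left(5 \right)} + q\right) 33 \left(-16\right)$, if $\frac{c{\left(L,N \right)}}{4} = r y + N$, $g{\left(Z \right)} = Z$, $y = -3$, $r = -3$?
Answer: $-134112$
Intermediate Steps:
$c{\left(L,N \right)} = 36 + 4 N$ ($c{\left(L,N \right)} = 4 \left(\left(-3\right) \left(-3\right) + N\right) = 4 \left(9 + N\right) = 36 + 4 N$)
$q = 264$ ($q = 6 \left(36 + 4 \cdot 2\right) = 6 \left(36 + 8\right) = 6 \cdot 44 = 264$)
$\left(- 2 g{\left(5 \right)} + q\right) 33 \left(-16\right) = \left(\left(-2\right) 5 + 264\right) 33 \left(-16\right) = \left(-10 + 264\right) 33 \left(-16\right) = 254 \cdot 33 \left(-16\right) = 8382 \left(-16\right) = -134112$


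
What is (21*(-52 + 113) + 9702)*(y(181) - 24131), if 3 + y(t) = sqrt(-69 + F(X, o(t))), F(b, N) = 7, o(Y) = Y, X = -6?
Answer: -265063722 + 10983*I*sqrt(62) ≈ -2.6506e+8 + 86480.0*I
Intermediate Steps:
y(t) = -3 + I*sqrt(62) (y(t) = -3 + sqrt(-69 + 7) = -3 + sqrt(-62) = -3 + I*sqrt(62))
(21*(-52 + 113) + 9702)*(y(181) - 24131) = (21*(-52 + 113) + 9702)*((-3 + I*sqrt(62)) - 24131) = (21*61 + 9702)*(-24134 + I*sqrt(62)) = (1281 + 9702)*(-24134 + I*sqrt(62)) = 10983*(-24134 + I*sqrt(62)) = -265063722 + 10983*I*sqrt(62)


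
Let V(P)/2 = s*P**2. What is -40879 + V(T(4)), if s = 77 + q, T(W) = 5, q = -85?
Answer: -41279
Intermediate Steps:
s = -8 (s = 77 - 85 = -8)
V(P) = -16*P**2 (V(P) = 2*(-8*P**2) = -16*P**2)
-40879 + V(T(4)) = -40879 - 16*5**2 = -40879 - 16*25 = -40879 - 400 = -41279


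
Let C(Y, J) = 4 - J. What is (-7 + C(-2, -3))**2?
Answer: 0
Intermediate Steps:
(-7 + C(-2, -3))**2 = (-7 + (4 - 1*(-3)))**2 = (-7 + (4 + 3))**2 = (-7 + 7)**2 = 0**2 = 0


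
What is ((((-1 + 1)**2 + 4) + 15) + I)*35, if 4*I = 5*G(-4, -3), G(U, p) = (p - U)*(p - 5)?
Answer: 315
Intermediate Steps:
G(U, p) = (-5 + p)*(p - U) (G(U, p) = (p - U)*(-5 + p) = (-5 + p)*(p - U))
I = -10 (I = (5*((-3)**2 - 5*(-3) + 5*(-4) - 1*(-4)*(-3)))/4 = (5*(9 + 15 - 20 - 12))/4 = (5*(-8))/4 = (1/4)*(-40) = -10)
((((-1 + 1)**2 + 4) + 15) + I)*35 = ((((-1 + 1)**2 + 4) + 15) - 10)*35 = (((0**2 + 4) + 15) - 10)*35 = (((0 + 4) + 15) - 10)*35 = ((4 + 15) - 10)*35 = (19 - 10)*35 = 9*35 = 315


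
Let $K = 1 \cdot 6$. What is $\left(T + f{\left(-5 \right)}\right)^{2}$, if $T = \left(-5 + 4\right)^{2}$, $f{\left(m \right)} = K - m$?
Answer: $144$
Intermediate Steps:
$K = 6$
$f{\left(m \right)} = 6 - m$
$T = 1$ ($T = \left(-1\right)^{2} = 1$)
$\left(T + f{\left(-5 \right)}\right)^{2} = \left(1 + \left(6 - -5\right)\right)^{2} = \left(1 + \left(6 + 5\right)\right)^{2} = \left(1 + 11\right)^{2} = 12^{2} = 144$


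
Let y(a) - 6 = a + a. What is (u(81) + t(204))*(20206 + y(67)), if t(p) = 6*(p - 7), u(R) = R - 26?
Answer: 25168002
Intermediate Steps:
y(a) = 6 + 2*a (y(a) = 6 + (a + a) = 6 + 2*a)
u(R) = -26 + R
t(p) = -42 + 6*p (t(p) = 6*(-7 + p) = -42 + 6*p)
(u(81) + t(204))*(20206 + y(67)) = ((-26 + 81) + (-42 + 6*204))*(20206 + (6 + 2*67)) = (55 + (-42 + 1224))*(20206 + (6 + 134)) = (55 + 1182)*(20206 + 140) = 1237*20346 = 25168002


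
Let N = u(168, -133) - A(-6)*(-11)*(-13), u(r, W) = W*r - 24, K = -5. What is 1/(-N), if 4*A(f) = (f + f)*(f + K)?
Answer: 1/27087 ≈ 3.6918e-5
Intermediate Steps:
A(f) = f*(-5 + f)/2 (A(f) = ((f + f)*(f - 5))/4 = ((2*f)*(-5 + f))/4 = (2*f*(-5 + f))/4 = f*(-5 + f)/2)
u(r, W) = -24 + W*r
N = -27087 (N = (-24 - 133*168) - ((½)*(-6)*(-5 - 6))*(-11)*(-13) = (-24 - 22344) - ((½)*(-6)*(-11))*(-11)*(-13) = -22368 - 33*(-11)*(-13) = -22368 - (-363)*(-13) = -22368 - 1*4719 = -22368 - 4719 = -27087)
1/(-N) = 1/(-1*(-27087)) = 1/27087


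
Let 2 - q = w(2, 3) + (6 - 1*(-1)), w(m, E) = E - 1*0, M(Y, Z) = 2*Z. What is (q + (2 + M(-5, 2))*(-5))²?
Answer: 1444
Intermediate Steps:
w(m, E) = E (w(m, E) = E + 0 = E)
q = -8 (q = 2 - (3 + (6 - 1*(-1))) = 2 - (3 + (6 + 1)) = 2 - (3 + 7) = 2 - 1*10 = 2 - 10 = -8)
(q + (2 + M(-5, 2))*(-5))² = (-8 + (2 + 2*2)*(-5))² = (-8 + (2 + 4)*(-5))² = (-8 + 6*(-5))² = (-8 - 30)² = (-38)² = 1444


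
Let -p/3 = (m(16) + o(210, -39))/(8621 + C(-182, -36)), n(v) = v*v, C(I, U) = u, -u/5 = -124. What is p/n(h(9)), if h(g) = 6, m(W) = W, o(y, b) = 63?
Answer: -79/110892 ≈ -0.00071240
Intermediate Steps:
u = 620 (u = -5*(-124) = 620)
C(I, U) = 620
n(v) = v²
p = -237/9241 (p = -3*(16 + 63)/(8621 + 620) = -237/9241 ≈ -0.025647)
p/n(h(9)) = -237/(9241*(6²)) = -237/9241/36 = -237/9241*1/36 = -79/110892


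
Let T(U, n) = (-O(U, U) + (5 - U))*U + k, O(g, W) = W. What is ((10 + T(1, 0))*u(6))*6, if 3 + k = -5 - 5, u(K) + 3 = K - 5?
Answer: 0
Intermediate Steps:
u(K) = -8 + K (u(K) = -3 + (K - 5) = -3 + (-5 + K) = -8 + K)
k = -13 (k = -3 + (-5 - 5) = -3 - 10 = -13)
T(U, n) = -13 + U*(5 - 2*U) (T(U, n) = (-U + (5 - U))*U - 13 = (5 - 2*U)*U - 13 = U*(5 - 2*U) - 13 = -13 + U*(5 - 2*U))
((10 + T(1, 0))*u(6))*6 = ((10 + (-13 - 2*1² + 5*1))*(-8 + 6))*6 = ((10 + (-13 - 2*1 + 5))*(-2))*6 = ((10 + (-13 - 2 + 5))*(-2))*6 = ((10 - 10)*(-2))*6 = (0*(-2))*6 = 0*6 = 0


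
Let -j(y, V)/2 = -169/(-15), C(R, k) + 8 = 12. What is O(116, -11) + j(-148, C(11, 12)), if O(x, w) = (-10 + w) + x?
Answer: 1087/15 ≈ 72.467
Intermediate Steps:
C(R, k) = 4 (C(R, k) = -8 + 12 = 4)
j(y, V) = -338/15 (j(y, V) = -(-338)/(-15) = -(-338)*(-1)/15 = -2*169/15 = -338/15)
O(x, w) = -10 + w + x
O(116, -11) + j(-148, C(11, 12)) = (-10 - 11 + 116) - 338/15 = 95 - 338/15 = 1087/15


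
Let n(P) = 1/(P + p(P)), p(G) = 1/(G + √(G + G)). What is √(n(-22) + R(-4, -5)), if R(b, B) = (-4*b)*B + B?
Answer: √((-41247 + 3742*I*√11)/(485 - 44*I*√11)) ≈ 0.e-6 + 9.222*I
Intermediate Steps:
R(b, B) = B - 4*B*b (R(b, B) = -4*B*b + B = B - 4*B*b)
p(G) = 1/(G + √2*√G) (p(G) = 1/(G + √(2*G)) = 1/(G + √2*√G))
n(P) = 1/(P + 1/(P + √2*√P))
√(n(-22) + R(-4, -5)) = √((-22 + √2*√(-22))/(1 - 22*(-22 + √2*√(-22))) - 5*(1 - 4*(-4))) = √((-22 + √2*(I*√22))/(1 - 22*(-22 + √2*(I*√22))) - 5*(1 + 16)) = √((-22 + 2*I*√11)/(1 - 22*(-22 + 2*I*√11)) - 5*17) = √((-22 + 2*I*√11)/(1 + (484 - 44*I*√11)) - 85) = √((-22 + 2*I*√11)/(485 - 44*I*√11) - 85) = √(-85 + (-22 + 2*I*√11)/(485 - 44*I*√11))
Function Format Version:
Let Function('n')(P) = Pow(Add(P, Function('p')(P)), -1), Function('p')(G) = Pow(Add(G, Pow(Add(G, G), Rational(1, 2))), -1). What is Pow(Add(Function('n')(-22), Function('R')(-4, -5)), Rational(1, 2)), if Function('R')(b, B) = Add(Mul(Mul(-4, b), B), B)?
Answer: Pow(Mul(Pow(Add(485, Mul(-44, I, Pow(11, Rational(1, 2)))), -1), Add(-41247, Mul(3742, I, Pow(11, Rational(1, 2))))), Rational(1, 2)) ≈ Add(0.e-6, Mul(9.2220, I))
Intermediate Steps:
Function('R')(b, B) = Add(B, Mul(-4, B, b)) (Function('R')(b, B) = Add(Mul(-4, B, b), B) = Add(B, Mul(-4, B, b)))
Function('p')(G) = Pow(Add(G, Mul(Pow(2, Rational(1, 2)), Pow(G, Rational(1, 2)))), -1) (Function('p')(G) = Pow(Add(G, Pow(Mul(2, G), Rational(1, 2))), -1) = Pow(Add(G, Mul(Pow(2, Rational(1, 2)), Pow(G, Rational(1, 2)))), -1))
Function('n')(P) = Pow(Add(P, Pow(Add(P, Mul(Pow(2, Rational(1, 2)), Pow(P, Rational(1, 2)))), -1)), -1)
Pow(Add(Function('n')(-22), Function('R')(-4, -5)), Rational(1, 2)) = Pow(Add(Mul(Pow(Add(1, Mul(-22, Add(-22, Mul(Pow(2, Rational(1, 2)), Pow(-22, Rational(1, 2)))))), -1), Add(-22, Mul(Pow(2, Rational(1, 2)), Pow(-22, Rational(1, 2))))), Mul(-5, Add(1, Mul(-4, -4)))), Rational(1, 2)) = Pow(Add(Mul(Pow(Add(1, Mul(-22, Add(-22, Mul(Pow(2, Rational(1, 2)), Mul(I, Pow(22, Rational(1, 2))))))), -1), Add(-22, Mul(Pow(2, Rational(1, 2)), Mul(I, Pow(22, Rational(1, 2)))))), Mul(-5, Add(1, 16))), Rational(1, 2)) = Pow(Add(Mul(Pow(Add(1, Mul(-22, Add(-22, Mul(2, I, Pow(11, Rational(1, 2)))))), -1), Add(-22, Mul(2, I, Pow(11, Rational(1, 2))))), Mul(-5, 17)), Rational(1, 2)) = Pow(Add(Mul(Pow(Add(1, Add(484, Mul(-44, I, Pow(11, Rational(1, 2))))), -1), Add(-22, Mul(2, I, Pow(11, Rational(1, 2))))), -85), Rational(1, 2)) = Pow(Add(Mul(Pow(Add(485, Mul(-44, I, Pow(11, Rational(1, 2)))), -1), Add(-22, Mul(2, I, Pow(11, Rational(1, 2))))), -85), Rational(1, 2)) = Pow(Add(-85, Mul(Pow(Add(485, Mul(-44, I, Pow(11, Rational(1, 2)))), -1), Add(-22, Mul(2, I, Pow(11, Rational(1, 2)))))), Rational(1, 2))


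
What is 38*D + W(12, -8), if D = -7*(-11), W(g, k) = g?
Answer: 2938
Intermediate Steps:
D = 77
38*D + W(12, -8) = 38*77 + 12 = 2926 + 12 = 2938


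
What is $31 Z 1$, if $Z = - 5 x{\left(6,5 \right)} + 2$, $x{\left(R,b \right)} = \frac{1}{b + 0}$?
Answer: $31$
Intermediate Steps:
$x{\left(R,b \right)} = \frac{1}{b}$
$Z = 1$ ($Z = - \frac{5}{5} + 2 = \left(-5\right) \frac{1}{5} + 2 = -1 + 2 = 1$)
$31 Z 1 = 31 \cdot 1 \cdot 1 = 31 \cdot 1 = 31$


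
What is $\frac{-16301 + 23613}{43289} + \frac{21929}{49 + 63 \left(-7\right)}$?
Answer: $- \frac{946418177}{16969288} \approx -55.772$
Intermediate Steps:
$\frac{-16301 + 23613}{43289} + \frac{21929}{49 + 63 \left(-7\right)} = 7312 \cdot \frac{1}{43289} + \frac{21929}{49 - 441} = \frac{7312}{43289} + \frac{21929}{-392} = \frac{7312}{43289} + 21929 \left(- \frac{1}{392}\right) = \frac{7312}{43289} - \frac{21929}{392} = - \frac{946418177}{16969288}$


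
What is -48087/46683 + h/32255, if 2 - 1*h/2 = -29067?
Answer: 3313419/4289915 ≈ 0.77237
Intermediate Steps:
h = 58138 (h = 4 - 2*(-29067) = 4 + 58134 = 58138)
-48087/46683 + h/32255 = -48087/46683 + 58138/32255 = -48087*1/46683 + 58138*(1/32255) = -137/133 + 58138/32255 = 3313419/4289915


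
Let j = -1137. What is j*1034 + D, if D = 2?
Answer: -1175656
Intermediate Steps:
j*1034 + D = -1137*1034 + 2 = -1175658 + 2 = -1175656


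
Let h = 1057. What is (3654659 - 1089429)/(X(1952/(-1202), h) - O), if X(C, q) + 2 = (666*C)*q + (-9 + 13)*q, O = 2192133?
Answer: -1541703230/2001999019 ≈ -0.77008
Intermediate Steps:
X(C, q) = -2 + 4*q + 666*C*q (X(C, q) = -2 + ((666*C)*q + (-9 + 13)*q) = -2 + (666*C*q + 4*q) = -2 + (4*q + 666*C*q) = -2 + 4*q + 666*C*q)
(3654659 - 1089429)/(X(1952/(-1202), h) - O) = (3654659 - 1089429)/((-2 + 4*1057 + 666*(1952/(-1202))*1057) - 1*2192133) = 2565230/((-2 + 4228 + 666*(1952*(-1/1202))*1057) - 2192133) = 2565230/((-2 + 4228 + 666*(-976/601)*1057) - 2192133) = 2565230/((-2 + 4228 - 687066912/601) - 2192133) = 2565230/(-684527086/601 - 2192133) = 2565230/(-2001999019/601) = 2565230*(-601/2001999019) = -1541703230/2001999019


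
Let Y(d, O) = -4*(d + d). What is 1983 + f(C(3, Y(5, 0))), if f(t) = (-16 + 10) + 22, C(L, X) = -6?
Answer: 1999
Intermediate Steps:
Y(d, O) = -8*d
f(t) = 16 (f(t) = -6 + 22 = 16)
1983 + f(C(3, Y(5, 0))) = 1983 + 16 = 1999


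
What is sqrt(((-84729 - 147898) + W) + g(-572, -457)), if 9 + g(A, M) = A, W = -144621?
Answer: 3*I*sqrt(41981) ≈ 614.68*I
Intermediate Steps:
g(A, M) = -9 + A
sqrt(((-84729 - 147898) + W) + g(-572, -457)) = sqrt(((-84729 - 147898) - 144621) + (-9 - 572)) = sqrt((-232627 - 144621) - 581) = sqrt(-377248 - 581) = sqrt(-377829) = 3*I*sqrt(41981)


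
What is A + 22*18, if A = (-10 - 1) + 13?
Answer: 398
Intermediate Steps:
A = 2 (A = -11 + 13 = 2)
A + 22*18 = 2 + 22*18 = 2 + 396 = 398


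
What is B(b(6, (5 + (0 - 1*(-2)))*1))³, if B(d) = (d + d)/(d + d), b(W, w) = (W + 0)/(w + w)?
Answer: 1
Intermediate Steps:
b(W, w) = W/(2*w) (b(W, w) = W/((2*w)) = W*(1/(2*w)) = W/(2*w))
B(d) = 1 (B(d) = (2*d)/((2*d)) = (2*d)*(1/(2*d)) = 1)
B(b(6, (5 + (0 - 1*(-2)))*1))³ = 1³ = 1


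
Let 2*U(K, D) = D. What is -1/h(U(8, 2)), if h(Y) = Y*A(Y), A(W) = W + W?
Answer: -½ ≈ -0.50000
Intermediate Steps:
A(W) = 2*W
U(K, D) = D/2
h(Y) = 2*Y² (h(Y) = Y*(2*Y) = 2*Y²)
-1/h(U(8, 2)) = -1/(2*((½)*2)²) = -1/(2*1²) = -1/(2*1) = -1/2 = -1*½ = -½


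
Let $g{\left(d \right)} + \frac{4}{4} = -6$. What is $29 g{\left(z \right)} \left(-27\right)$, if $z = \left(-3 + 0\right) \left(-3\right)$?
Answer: $5481$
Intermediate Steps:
$z = 9$ ($z = \left(-3\right) \left(-3\right) = 9$)
$g{\left(d \right)} = -7$ ($g{\left(d \right)} = -1 - 6 = -7$)
$29 g{\left(z \right)} \left(-27\right) = 29 \left(-7\right) \left(-27\right) = \left(-203\right) \left(-27\right) = 5481$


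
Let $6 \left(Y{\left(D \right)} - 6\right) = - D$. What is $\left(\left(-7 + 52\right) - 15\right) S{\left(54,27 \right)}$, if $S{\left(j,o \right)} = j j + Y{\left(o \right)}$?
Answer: $87525$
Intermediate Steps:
$Y{\left(D \right)} = 6 - \frac{D}{6}$ ($Y{\left(D \right)} = 6 + \frac{\left(-1\right) D}{6} = 6 - \frac{D}{6}$)
$S{\left(j,o \right)} = 6 + j^{2} - \frac{o}{6}$ ($S{\left(j,o \right)} = j j - \left(-6 + \frac{o}{6}\right) = j^{2} - \left(-6 + \frac{o}{6}\right) = 6 + j^{2} - \frac{o}{6}$)
$\left(\left(-7 + 52\right) - 15\right) S{\left(54,27 \right)} = \left(\left(-7 + 52\right) - 15\right) \left(6 + 54^{2} - \frac{9}{2}\right) = \left(45 - 15\right) \left(6 + 2916 - \frac{9}{2}\right) = 30 \cdot \frac{5835}{2} = 87525$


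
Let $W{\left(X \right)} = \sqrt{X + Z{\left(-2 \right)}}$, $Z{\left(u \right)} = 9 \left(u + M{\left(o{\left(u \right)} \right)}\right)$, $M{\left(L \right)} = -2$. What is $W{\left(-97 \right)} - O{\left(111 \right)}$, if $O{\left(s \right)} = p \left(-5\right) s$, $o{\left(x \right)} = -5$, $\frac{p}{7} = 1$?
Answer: $3885 + i \sqrt{133} \approx 3885.0 + 11.533 i$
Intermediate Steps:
$p = 7$ ($p = 7 \cdot 1 = 7$)
$O{\left(s \right)} = - 35 s$ ($O{\left(s \right)} = 7 \left(-5\right) s = - 35 s$)
$Z{\left(u \right)} = -18 + 9 u$ ($Z{\left(u \right)} = 9 \left(u - 2\right) = 9 \left(-2 + u\right) = -18 + 9 u$)
$W{\left(X \right)} = \sqrt{-36 + X}$ ($W{\left(X \right)} = \sqrt{X + \left(-18 + 9 \left(-2\right)\right)} = \sqrt{X - 36} = \sqrt{-36 + X}$)
$W{\left(-97 \right)} - O{\left(111 \right)} = \sqrt{-36 - 97} - \left(-35\right) 111 = \sqrt{-133} - -3885 = i \sqrt{133} + 3885 = 3885 + i \sqrt{133}$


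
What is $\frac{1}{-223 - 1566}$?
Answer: $- \frac{1}{1789} \approx -0.00055897$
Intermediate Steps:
$\frac{1}{-223 - 1566} = \frac{1}{-1789} = - \frac{1}{1789}$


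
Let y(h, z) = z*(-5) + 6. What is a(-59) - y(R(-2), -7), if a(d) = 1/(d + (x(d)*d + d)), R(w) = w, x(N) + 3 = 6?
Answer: -12096/295 ≈ -41.003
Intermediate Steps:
x(N) = 3 (x(N) = -3 + 6 = 3)
y(h, z) = 6 - 5*z (y(h, z) = -5*z + 6 = 6 - 5*z)
a(d) = 1/(5*d) (a(d) = 1/(d + (3*d + d)) = 1/(d + 4*d) = 1/(5*d))
a(-59) - y(R(-2), -7) = (1/5)/(-59) - (6 - 5*(-7)) = (1/5)*(-1/59) - (6 + 35) = -1/295 - 1*41 = -1/295 - 41 = -12096/295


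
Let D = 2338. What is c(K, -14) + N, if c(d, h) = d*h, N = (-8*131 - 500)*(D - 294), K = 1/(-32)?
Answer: -50625785/16 ≈ -3.1641e+6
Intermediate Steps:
K = -1/32 ≈ -0.031250
N = -3164112 (N = (-8*131 - 500)*(2338 - 294) = (-1048 - 500)*2044 = -1548*2044 = -3164112)
c(K, -14) + N = -1/32*(-14) - 3164112 = 7/16 - 3164112 = -50625785/16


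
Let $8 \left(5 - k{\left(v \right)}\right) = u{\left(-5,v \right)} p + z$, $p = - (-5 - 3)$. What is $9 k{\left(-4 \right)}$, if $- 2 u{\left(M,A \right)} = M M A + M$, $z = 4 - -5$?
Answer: $- \frac{3501}{8} \approx -437.63$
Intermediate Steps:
$z = 9$ ($z = 4 + 5 = 9$)
$p = 8$ ($p = \left(-1\right) \left(-8\right) = 8$)
$u{\left(M,A \right)} = - \frac{M}{2} - \frac{A M^{2}}{2}$ ($u{\left(M,A \right)} = - \frac{M M A + M}{2} = - \frac{M^{2} A + M}{2} = - \frac{A M^{2} + M}{2} = - \frac{M + A M^{2}}{2} = - \frac{M}{2} - \frac{A M^{2}}{2}$)
$k{\left(v \right)} = \frac{11}{8} + \frac{25 v}{2}$ ($k{\left(v \right)} = 5 - \frac{\left(- \frac{1}{2}\right) \left(-5\right) \left(1 + v \left(-5\right)\right) 8 + 9}{8} = 5 - \frac{\left(- \frac{1}{2}\right) \left(-5\right) \left(1 - 5 v\right) 8 + 9}{8} = 5 - \frac{\left(\frac{5}{2} - \frac{25 v}{2}\right) 8 + 9}{8} = 5 - \frac{\left(20 - 100 v\right) + 9}{8} = 5 - \frac{29 - 100 v}{8} = 5 + \left(- \frac{29}{8} + \frac{25 v}{2}\right) = \frac{11}{8} + \frac{25 v}{2}$)
$9 k{\left(-4 \right)} = 9 \left(\frac{11}{8} + \frac{25}{2} \left(-4\right)\right) = 9 \left(\frac{11}{8} - 50\right) = 9 \left(- \frac{389}{8}\right) = - \frac{3501}{8}$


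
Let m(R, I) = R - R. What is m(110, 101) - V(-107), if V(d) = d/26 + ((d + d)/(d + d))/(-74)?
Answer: 1986/481 ≈ 4.1289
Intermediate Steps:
m(R, I) = 0
V(d) = -1/74 + d/26 (V(d) = d*(1/26) + ((2*d)/((2*d)))*(-1/74) = d/26 + ((2*d)*(1/(2*d)))*(-1/74) = d/26 + 1*(-1/74) = d/26 - 1/74 = -1/74 + d/26)
m(110, 101) - V(-107) = 0 - (-1/74 + (1/26)*(-107)) = 0 - (-1/74 - 107/26) = 0 - 1*(-1986/481) = 0 + 1986/481 = 1986/481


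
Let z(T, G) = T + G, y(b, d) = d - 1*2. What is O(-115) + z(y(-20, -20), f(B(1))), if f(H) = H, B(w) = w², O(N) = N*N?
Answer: 13204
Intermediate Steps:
O(N) = N²
y(b, d) = -2 + d (y(b, d) = d - 2 = -2 + d)
z(T, G) = G + T
O(-115) + z(y(-20, -20), f(B(1))) = (-115)² + (1² + (-2 - 20)) = 13225 + (1 - 22) = 13225 - 21 = 13204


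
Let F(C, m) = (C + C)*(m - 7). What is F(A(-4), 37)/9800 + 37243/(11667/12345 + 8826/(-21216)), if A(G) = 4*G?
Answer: 132767639192264/1886093055 ≈ 70393.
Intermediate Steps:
F(C, m) = 2*C*(-7 + m) (F(C, m) = (2*C)*(-7 + m) = 2*C*(-7 + m))
F(A(-4), 37)/9800 + 37243/(11667/12345 + 8826/(-21216)) = (2*(4*(-4))*(-7 + 37))/9800 + 37243/(11667/12345 + 8826/(-21216)) = (2*(-16)*30)*(1/9800) + 37243/(11667*(1/12345) + 8826*(-1/21216)) = -960*1/9800 + 37243/(3889/4115 - 1471/3536) = -24/245 + 37243/(7698339/14550640) = -24/245 + 37243*(14550640/7698339) = -24/245 + 541909485520/7698339 = 132767639192264/1886093055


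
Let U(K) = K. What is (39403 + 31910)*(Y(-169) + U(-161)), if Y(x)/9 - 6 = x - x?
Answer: -7630491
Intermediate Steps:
Y(x) = 54 (Y(x) = 54 + 9*(x - x) = 54 + 9*0 = 54 + 0 = 54)
(39403 + 31910)*(Y(-169) + U(-161)) = (39403 + 31910)*(54 - 161) = 71313*(-107) = -7630491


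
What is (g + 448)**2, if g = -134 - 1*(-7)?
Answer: 103041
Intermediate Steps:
g = -127 (g = -134 + 7 = -127)
(g + 448)**2 = (-127 + 448)**2 = 321**2 = 103041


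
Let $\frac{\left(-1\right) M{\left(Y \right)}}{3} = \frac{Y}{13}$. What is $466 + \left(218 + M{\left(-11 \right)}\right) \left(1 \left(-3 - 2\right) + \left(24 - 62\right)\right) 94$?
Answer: $- \frac{11582356}{13} \approx -8.9095 \cdot 10^{5}$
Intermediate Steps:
$M{\left(Y \right)} = - \frac{3 Y}{13}$ ($M{\left(Y \right)} = - 3 \frac{Y}{13} = - \frac{3 Y}{13}$)
$466 + \left(218 + M{\left(-11 \right)}\right) \left(1 \left(-3 - 2\right) + \left(24 - 62\right)\right) 94 = 466 + \left(218 - - \frac{33}{13}\right) \left(1 \left(-3 - 2\right) + \left(24 - 62\right)\right) 94 = 466 + \left(218 + \frac{33}{13}\right) \left(1 \left(-5\right) + \left(24 - 62\right)\right) 94 = 466 + \frac{2867 \left(-5 - 38\right)}{13} \cdot 94 = 466 + \frac{2867}{13} \left(-43\right) 94 = 466 - \frac{11588414}{13} = - \frac{11582356}{13}$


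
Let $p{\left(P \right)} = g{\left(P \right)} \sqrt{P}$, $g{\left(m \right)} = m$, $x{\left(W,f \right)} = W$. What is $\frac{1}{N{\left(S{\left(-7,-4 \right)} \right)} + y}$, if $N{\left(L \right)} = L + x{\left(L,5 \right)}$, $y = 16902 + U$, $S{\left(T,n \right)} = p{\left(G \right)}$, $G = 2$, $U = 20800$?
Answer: $\frac{18851}{710720386} - \frac{\sqrt{2}}{355360193} \approx 2.652 \cdot 10^{-5}$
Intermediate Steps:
$p{\left(P \right)} = P^{\frac{3}{2}}$ ($p{\left(P \right)} = P \sqrt{P} = P^{\frac{3}{2}}$)
$S{\left(T,n \right)} = 2 \sqrt{2}$ ($S{\left(T,n \right)} = 2^{\frac{3}{2}} = 2 \sqrt{2}$)
$y = 37702$ ($y = 16902 + 20800 = 37702$)
$N{\left(L \right)} = 2 L$ ($N{\left(L \right)} = L + L = 2 L$)
$\frac{1}{N{\left(S{\left(-7,-4 \right)} \right)} + y} = \frac{1}{2 \cdot 2 \sqrt{2} + 37702} = \frac{1}{4 \sqrt{2} + 37702} = \frac{1}{37702 + 4 \sqrt{2}}$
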